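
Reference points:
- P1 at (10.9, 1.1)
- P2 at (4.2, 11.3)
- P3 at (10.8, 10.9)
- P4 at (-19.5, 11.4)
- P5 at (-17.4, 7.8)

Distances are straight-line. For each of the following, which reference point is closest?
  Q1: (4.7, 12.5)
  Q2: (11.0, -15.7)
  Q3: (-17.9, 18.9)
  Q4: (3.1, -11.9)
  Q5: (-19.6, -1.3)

Q1→P2; Q2→P1; Q3→P4; Q4→P1; Q5→P5

Q1 at (4.7, 12.5):
  P1: √((6.2)² + (-11.4)²) = √(38.440 + 129.960) = 13.0
  P2: √((-0.5)² + (-1.2)²) = √(0.250 + 1.440) = 1.3
  P3: √((6.1)² + (-1.6)²) = √(37.210 + 2.560) = 6.3
  P4: √((-24.2)² + (-1.1)²) = √(585.640 + 1.210) = 24.2
  P5: √((-22.1)² + (-4.7)²) = √(488.410 + 22.090) = 22.6
  → nearest: P2 (1.3)
Q2 at (11.0, -15.7):
  P1: √((-0.1)² + (16.8)²) = √(0.010 + 282.240) = 16.8
  P2: √((-6.8)² + (27.0)²) = √(46.240 + 729.000) = 27.8
  P3: √((-0.2)² + (26.6)²) = √(0.040 + 707.560) = 26.6
  P4: √((-30.5)² + (27.1)²) = √(930.250 + 734.410) = 40.8
  P5: √((-28.4)² + (23.5)²) = √(806.560 + 552.250) = 36.9
  → nearest: P1 (16.8)
Q3 at (-17.9, 18.9):
  P1: √((28.8)² + (-17.8)²) = √(829.440 + 316.840) = 33.9
  P2: √((22.1)² + (-7.6)²) = √(488.410 + 57.760) = 23.4
  P3: √((28.7)² + (-8.0)²) = √(823.690 + 64.000) = 29.8
  P4: √((-1.6)² + (-7.5)²) = √(2.560 + 56.250) = 7.7
  P5: √((0.5)² + (-11.1)²) = √(0.250 + 123.210) = 11.1
  → nearest: P4 (7.7)
Q4 at (3.1, -11.9):
  P1: √((7.8)² + (13.0)²) = √(60.840 + 169.000) = 15.2
  P2: √((1.1)² + (23.2)²) = √(1.210 + 538.240) = 23.2
  P3: √((7.7)² + (22.8)²) = √(59.290 + 519.840) = 24.1
  P4: √((-22.6)² + (23.3)²) = √(510.760 + 542.890) = 32.5
  P5: √((-20.5)² + (19.7)²) = √(420.250 + 388.090) = 28.4
  → nearest: P1 (15.2)
Q5 at (-19.6, -1.3):
  P1: √((30.5)² + (2.4)²) = √(930.250 + 5.760) = 30.6
  P2: √((23.8)² + (12.6)²) = √(566.440 + 158.760) = 26.9
  P3: √((30.4)² + (12.2)²) = √(924.160 + 148.840) = 32.8
  P4: √((0.1)² + (12.7)²) = √(0.010 + 161.290) = 12.7
  P5: √((2.2)² + (9.1)²) = √(4.840 + 82.810) = 9.4
  → nearest: P5 (9.4)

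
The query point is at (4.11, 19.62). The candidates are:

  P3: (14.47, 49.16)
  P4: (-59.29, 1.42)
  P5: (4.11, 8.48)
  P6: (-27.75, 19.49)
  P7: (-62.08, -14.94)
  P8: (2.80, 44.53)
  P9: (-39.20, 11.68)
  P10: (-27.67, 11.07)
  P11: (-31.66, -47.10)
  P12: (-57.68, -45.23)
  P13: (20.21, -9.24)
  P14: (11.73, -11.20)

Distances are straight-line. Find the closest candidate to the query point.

Distances from (4.11, 19.62):
P3: √((10.36)² + (29.54)²) = √(107.3296 + 872.6116) = 31.30
P4: √((-63.40)² + (-18.20)²) = √(4019.5600 + 331.2400) = 65.96
P5: √((0.00)² + (-11.14)²) = √(0.0000 + 124.0996) = 11.14
P6: √((-31.86)² + (-0.13)²) = √(1015.0596 + 0.0169) = 31.86
P7: √((-66.19)² + (-34.56)²) = √(4381.1161 + 1194.3936) = 74.67
P8: √((-1.31)² + (24.91)²) = √(1.7161 + 620.5081) = 24.94
P9: √((-43.31)² + (-7.94)²) = √(1875.7561 + 63.0436) = 44.03
P10: √((-31.78)² + (-8.55)²) = √(1009.9684 + 73.1025) = 32.91
P11: √((-35.77)² + (-66.72)²) = √(1279.4929 + 4451.5584) = 75.70
P12: √((-61.79)² + (-64.85)²) = √(3818.0041 + 4205.5225) = 89.57
P13: √((16.10)² + (-28.86)²) = √(259.2100 + 832.8996) = 33.05
P14: √((7.62)² + (-30.82)²) = √(58.0644 + 949.8724) = 31.75
Minimum: P5 at 11.14.

P5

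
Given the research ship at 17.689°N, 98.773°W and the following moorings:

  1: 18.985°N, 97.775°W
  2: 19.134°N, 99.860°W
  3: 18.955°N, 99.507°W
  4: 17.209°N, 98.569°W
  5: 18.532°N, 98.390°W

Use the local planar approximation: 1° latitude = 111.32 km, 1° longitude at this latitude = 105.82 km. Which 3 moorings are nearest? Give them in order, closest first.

Distances from 17.689°N, 98.773°W:
1: √((1.296·111.32)² + (0.998·105.82)²) = √(20814.04065 + 11153.12570) = 178.794 km
2: √((1.445·111.32)² + (-1.087·105.82)²) = √(25875.10313 + 13231.05889) = 197.753 km
3: √((1.266·111.32)² + (-0.734·105.82)²) = √(19861.58058 + 6032.92094) = 160.918 km
4: √((-0.480·111.32)² + (0.204·105.82)²) = √(2855.14961 + 466.01066) = 57.630 km
5: √((0.843·111.32)² + (0.383·105.82)²) = √(8806.46360 + 1642.60470) = 102.221 km
Sorted: 4 (57.630 km) < 5 (102.221 km) < 3 (160.918 km) < 1 (178.794 km) < 2 (197.753 km)

4, 5, 3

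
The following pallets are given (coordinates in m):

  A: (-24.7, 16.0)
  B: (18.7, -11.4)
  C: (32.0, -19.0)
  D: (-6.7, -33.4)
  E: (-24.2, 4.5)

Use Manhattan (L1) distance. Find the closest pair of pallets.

Pairwise distances:
A–E: 12.0 m
B–C: 20.9 m
B–D: 47.4 m
C–D: 53.1 m
D–E: 55.4 m
B–E: 58.8 m
A–D: 67.4 m
A–B: 70.8 m
C–E: 79.7 m
A–C: 91.7 m
Closest pair: A–E at 12.0 m.

A and E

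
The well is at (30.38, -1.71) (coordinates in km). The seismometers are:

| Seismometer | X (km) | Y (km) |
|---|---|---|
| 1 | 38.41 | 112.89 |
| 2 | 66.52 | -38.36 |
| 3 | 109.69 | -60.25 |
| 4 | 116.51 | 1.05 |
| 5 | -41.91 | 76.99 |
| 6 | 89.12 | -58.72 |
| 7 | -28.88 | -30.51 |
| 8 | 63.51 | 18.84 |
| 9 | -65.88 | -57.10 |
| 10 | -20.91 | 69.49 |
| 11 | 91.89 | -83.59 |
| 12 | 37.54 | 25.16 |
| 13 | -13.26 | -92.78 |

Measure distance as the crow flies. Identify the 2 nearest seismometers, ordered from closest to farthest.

Distances from (30.38, -1.71):
1: √((8.03)² + (114.60)²) = √(64.4809 + 13133.1600) = 114.88 km
2: √((36.14)² + (-36.65)²) = √(1306.0996 + 1343.2225) = 51.47 km
3: √((79.31)² + (-58.54)²) = √(6290.0761 + 3426.9316) = 98.57 km
4: √((86.13)² + (2.76)²) = √(7418.3769 + 7.6176) = 86.17 km
5: √((-72.29)² + (78.70)²) = √(5225.8441 + 6193.6900) = 106.86 km
6: √((58.74)² + (-57.01)²) = √(3450.3876 + 3250.1401) = 81.86 km
7: √((-59.26)² + (-28.80)²) = √(3511.7476 + 829.4400) = 65.89 km
8: √((33.13)² + (20.55)²) = √(1097.5969 + 422.3025) = 38.99 km
9: √((-96.26)² + (-55.39)²) = √(9265.9876 + 3068.0521) = 111.06 km
10: √((-51.29)² + (71.20)²) = √(2630.6641 + 5069.4400) = 87.75 km
11: √((61.51)² + (-81.88)²) = √(3783.4801 + 6704.3344) = 102.41 km
12: √((7.16)² + (26.87)²) = √(51.2656 + 721.9969) = 27.81 km
13: √((-43.64)² + (-91.07)²) = √(1904.4496 + 8293.7449) = 100.99 km
Sorted: 12 (27.81 km) < 8 (38.99 km) < 2 (51.47 km) < 7 (65.89 km) < …

12, 8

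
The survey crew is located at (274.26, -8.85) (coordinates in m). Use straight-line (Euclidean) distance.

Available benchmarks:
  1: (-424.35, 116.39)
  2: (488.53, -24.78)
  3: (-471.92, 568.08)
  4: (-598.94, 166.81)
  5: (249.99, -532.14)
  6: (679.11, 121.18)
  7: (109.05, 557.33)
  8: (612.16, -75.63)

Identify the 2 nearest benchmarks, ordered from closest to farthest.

2, 8

Distances from (274.26, -8.85):
1: 709.75 m
2: 214.86 m
3: 943.20 m
4: 890.69 m
5: 523.85 m
6: 425.22 m
7: 589.79 m
8: 344.44 m
Sorted: 2 (214.86 m) < 8 (344.44 m) < 6 (425.22 m) < 5 (523.85 m) < …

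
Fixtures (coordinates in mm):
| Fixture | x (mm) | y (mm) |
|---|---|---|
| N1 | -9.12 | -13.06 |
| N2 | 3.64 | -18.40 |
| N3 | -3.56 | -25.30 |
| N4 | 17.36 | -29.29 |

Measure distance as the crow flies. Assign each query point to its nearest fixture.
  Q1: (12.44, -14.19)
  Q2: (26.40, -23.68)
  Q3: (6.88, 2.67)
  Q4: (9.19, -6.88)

Q1 at (12.44, -14.19):
  N1: √((-21.56)² + (1.13)²) = √(464.8336 + 1.2769) = 21.59 mm
  N2: √((-8.80)² + (-4.21)²) = √(77.4400 + 17.7241) = 9.76 mm
  N3: √((-16.00)² + (-11.11)²) = √(256.0000 + 123.4321) = 19.48 mm
  N4: √((4.92)² + (-15.10)²) = √(24.2064 + 228.0100) = 15.88 mm
  → nearest: N2 (9.76 mm)
Q2 at (26.40, -23.68):
  N1: √((-35.52)² + (10.62)²) = √(1261.6704 + 112.7844) = 37.07 mm
  N2: √((-22.76)² + (5.28)²) = √(518.0176 + 27.8784) = 23.36 mm
  N3: √((-29.96)² + (-1.62)²) = √(897.6016 + 2.6244) = 30.00 mm
  N4: √((-9.04)² + (-5.61)²) = √(81.7216 + 31.4721) = 10.64 mm
  → nearest: N4 (10.64 mm)
Q3 at (6.88, 2.67):
  N1: √((-16.00)² + (-15.73)²) = √(256.0000 + 247.4329) = 22.44 mm
  N2: √((-3.24)² + (-21.07)²) = √(10.4976 + 443.9449) = 21.32 mm
  N3: √((-10.44)² + (-27.97)²) = √(108.9936 + 782.3209) = 29.85 mm
  N4: √((10.48)² + (-31.96)²) = √(109.8304 + 1021.4416) = 33.63 mm
  → nearest: N2 (21.32 mm)
Q4 at (9.19, -6.88):
  N1: √((-18.31)² + (-6.18)²) = √(335.2561 + 38.1924) = 19.32 mm
  N2: √((-5.55)² + (-11.52)²) = √(30.8025 + 132.7104) = 12.79 mm
  N3: √((-12.75)² + (-18.42)²) = √(162.5625 + 339.2964) = 22.40 mm
  N4: √((8.17)² + (-22.41)²) = √(66.7489 + 502.2081) = 23.85 mm
  → nearest: N2 (12.79 mm)

Q1→N2; Q2→N4; Q3→N2; Q4→N2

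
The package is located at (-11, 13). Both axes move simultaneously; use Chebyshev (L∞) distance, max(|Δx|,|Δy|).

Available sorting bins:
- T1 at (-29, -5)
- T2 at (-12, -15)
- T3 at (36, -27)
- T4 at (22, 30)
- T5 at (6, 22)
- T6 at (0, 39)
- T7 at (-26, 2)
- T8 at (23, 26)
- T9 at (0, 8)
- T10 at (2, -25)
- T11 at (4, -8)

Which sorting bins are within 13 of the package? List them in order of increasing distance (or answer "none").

T9

Distances from (-11, 13):
T1: max(|-18|, |-18|) = 18
T2: max(|-1|, |-28|) = 28
T3: max(|47|, |-40|) = 47
T4: max(|33|, |17|) = 33
T5: max(|17|, |9|) = 17
T6: max(|11|, |26|) = 26
T7: max(|-15|, |-11|) = 15
T8: max(|34|, |13|) = 34
T9: max(|11|, |-5|) = 11
T10: max(|13|, |-38|) = 38
T11: max(|15|, |-21|) = 21
Threshold 13: T9 (11) is within range.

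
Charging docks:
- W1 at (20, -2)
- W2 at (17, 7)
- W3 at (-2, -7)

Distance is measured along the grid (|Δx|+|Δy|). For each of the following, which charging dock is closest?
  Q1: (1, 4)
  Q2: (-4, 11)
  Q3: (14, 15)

Q1→W3; Q2→W3; Q3→W2

Q1 at (1, 4):
  W1: 25
  W2: 19
  W3: 14
  → nearest: W3 (14)
Q2 at (-4, 11):
  W1: 37
  W2: 25
  W3: 20
  → nearest: W3 (20)
Q3 at (14, 15):
  W1: 23
  W2: 11
  W3: 38
  → nearest: W2 (11)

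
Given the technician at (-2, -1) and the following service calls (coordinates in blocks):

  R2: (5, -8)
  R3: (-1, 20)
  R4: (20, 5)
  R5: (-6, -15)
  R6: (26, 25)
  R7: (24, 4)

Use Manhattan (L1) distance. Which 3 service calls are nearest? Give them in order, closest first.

Distances from (-2, -1):
R2: 14 blocks
R3: 22 blocks
R4: 28 blocks
R5: 18 blocks
R6: 54 blocks
R7: 31 blocks
Sorted: R2 (14 blocks) < R5 (18 blocks) < R3 (22 blocks) < R4 (28 blocks) < R7 (31 blocks) < …

R2, R5, R3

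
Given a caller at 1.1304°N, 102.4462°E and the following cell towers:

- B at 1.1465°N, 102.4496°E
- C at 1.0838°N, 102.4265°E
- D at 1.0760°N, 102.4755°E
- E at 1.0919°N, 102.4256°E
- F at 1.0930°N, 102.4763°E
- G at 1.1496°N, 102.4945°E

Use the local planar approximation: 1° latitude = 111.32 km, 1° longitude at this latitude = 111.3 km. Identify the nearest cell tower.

B

Distances from 1.1304°N, 102.4462°E:
B: 1.8318 km
C: 5.6319 km
D: 6.8780 km
E: 4.8606 km
F: 5.3439 km
G: 5.7851 km
Minimum: B at 1.8318 km.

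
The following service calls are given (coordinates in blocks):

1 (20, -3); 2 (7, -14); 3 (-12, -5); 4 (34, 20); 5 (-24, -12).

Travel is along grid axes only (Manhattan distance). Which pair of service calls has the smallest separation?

Pairwise distances:
1–2: 24 blocks
1–3: 34 blocks
1–4: 37 blocks
1–5: 53 blocks
2–3: 28 blocks
2–4: 61 blocks
2–5: 33 blocks
3–4: 71 blocks
3–5: 19 blocks
4–5: 90 blocks
Closest pair: 3–5 at 19 blocks.

3 and 5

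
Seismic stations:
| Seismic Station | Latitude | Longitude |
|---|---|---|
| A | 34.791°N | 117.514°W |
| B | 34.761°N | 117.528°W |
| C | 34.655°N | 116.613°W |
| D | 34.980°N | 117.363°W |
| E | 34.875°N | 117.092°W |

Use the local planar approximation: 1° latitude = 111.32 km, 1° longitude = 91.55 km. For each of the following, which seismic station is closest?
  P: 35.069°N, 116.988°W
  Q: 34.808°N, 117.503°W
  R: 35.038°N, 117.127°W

P→E; Q→A; R→E

P at 35.069°N, 116.988°W:
  A: 57.242 km
  B: 60.163 km
  C: 57.468 km
  D: 35.732 km
  E: 23.602 km
  → nearest: E (23.602 km)
Q at 34.808°N, 117.503°W:
  A: 2.144 km
  B: 5.711 km
  C: 83.241 km
  D: 23.041 km
  E: 38.359 km
  → nearest: A (2.144 km)
R at 35.038°N, 117.127°W:
  A: 44.848 km
  B: 47.943 km
  C: 63.499 km
  D: 22.550 km
  E: 18.426 km
  → nearest: E (18.426 km)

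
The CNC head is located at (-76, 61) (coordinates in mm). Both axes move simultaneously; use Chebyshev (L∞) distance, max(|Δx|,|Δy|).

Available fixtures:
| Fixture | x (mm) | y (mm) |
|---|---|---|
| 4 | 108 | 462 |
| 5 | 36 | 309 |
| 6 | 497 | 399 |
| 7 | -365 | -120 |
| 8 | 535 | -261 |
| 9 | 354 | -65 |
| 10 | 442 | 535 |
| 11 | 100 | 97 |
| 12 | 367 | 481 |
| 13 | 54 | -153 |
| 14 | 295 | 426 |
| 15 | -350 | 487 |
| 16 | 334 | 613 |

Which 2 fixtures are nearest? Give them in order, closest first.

11, 13

Distances from (-76, 61):
4: max(|184|, |401|) = 401 mm
5: max(|112|, |248|) = 248 mm
6: max(|573|, |338|) = 573 mm
7: max(|-289|, |-181|) = 289 mm
8: max(|611|, |-322|) = 611 mm
9: max(|430|, |-126|) = 430 mm
10: max(|518|, |474|) = 518 mm
11: max(|176|, |36|) = 176 mm
12: max(|443|, |420|) = 443 mm
13: max(|130|, |-214|) = 214 mm
14: max(|371|, |365|) = 371 mm
15: max(|-274|, |426|) = 426 mm
16: max(|410|, |552|) = 552 mm
Sorted: 11 (176 mm) < 13 (214 mm) < 5 (248 mm) < 7 (289 mm) < …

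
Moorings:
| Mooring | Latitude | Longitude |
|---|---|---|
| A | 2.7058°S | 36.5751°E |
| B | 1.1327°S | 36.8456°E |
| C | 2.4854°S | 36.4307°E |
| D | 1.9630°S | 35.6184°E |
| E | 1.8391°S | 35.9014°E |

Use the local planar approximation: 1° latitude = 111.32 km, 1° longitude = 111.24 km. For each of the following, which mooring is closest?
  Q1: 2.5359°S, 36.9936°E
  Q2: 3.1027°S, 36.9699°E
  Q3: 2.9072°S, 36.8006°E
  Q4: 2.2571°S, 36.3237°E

Q1→A; Q2→A; Q3→A; Q4→C

Q1 at 2.5359°S, 36.9936°E:
  A: √((-0.1699·111.32)² + (-0.4185·111.24)²) = √(357.711706 + 2167.269330) = 50.2492 km
  B: √((1.4032·111.32)² + (-0.1480·111.24)²) = √(24399.759595 + 271.047491) = 157.0694 km
  C: √((0.0505·111.32)² + (-0.5629·111.24)²) = √(31.603061 + 3920.888188) = 62.8688 km
  D: √((0.5729·111.32)² + (-1.3752·111.24)²) = √(4067.279706 + 23402.038406) = 165.7387 km
  E: √((0.6968·111.32)² + (-1.0922·111.24)²) = √(6016.759874 + 14761.357717) = 144.1462 km
  → nearest: A (50.2492 km)
Q2 at 3.1027°S, 36.9699°E:
  A: √((0.3969·111.32)² + (-0.3948·111.24)²) = √(1952.129359 + 1928.751374) = 62.2967 km
  B: √((1.9700·111.32)² + (-0.1243·111.24)²) = √(48092.665440 + 191.189579) = 219.7359 km
  C: √((0.6173·111.32)² + (-0.5392·111.24)²) = √(4722.140985 + 3597.673336) = 91.2130 km
  D: √((1.1397·111.32)² + (-1.3515·111.24)²) = √(16096.353153 + 22602.374186) = 196.7199 km
  E: √((1.2636·111.32)² + (-1.0685·111.24)²) = √(19786.347392 + 14127.685337) = 184.1576 km
  → nearest: A (62.2967 km)
Q3 at 2.9072°S, 36.8006°E:
  A: √((0.2014·111.32)² + (-0.2255·111.24)²) = √(502.649584 + 629.238161) = 33.6435 km
  B: √((1.7745·111.32)² + (0.0450·111.24)²) = √(39021.000694 + 25.058034) = 197.6008 km
  C: √((0.4218·111.32)² + (-0.3699·111.24)²) = √(2204.750989 + 1693.131240) = 62.4330 km
  D: √((0.9442·111.32)² + (-1.1822·111.24)²) = √(11047.763978 + 17294.335127) = 168.3511 km
  E: √((1.0681·111.32)² + (-0.8992·111.24)²) = √(14137.422118 + 10005.402329) = 155.3796 km
  → nearest: A (33.6435 km)
Q4 at 2.2571°S, 36.3237°E:
  A: √((-0.4487·111.32)² + (0.2514·111.24)²) = √(2494.930972 + 782.082390) = 57.2452 km
  B: √((1.1244·111.32)² + (0.5219·111.24)²) = √(15667.080294 + 3370.517249) = 137.9768 km
  C: √((-0.2283·111.32)² + (0.1070·111.24)²) = √(645.889491 + 141.673791) = 28.0636 km
  D: √((0.2941·111.32)² + (-0.7053·111.24)²) = √(1071.856002 + 6155.590604) = 85.0144 km
  E: √((0.4180·111.32)² + (-0.4223·111.24)²) = √(2165.204689 + 2206.805833) = 66.1212 km
  → nearest: C (28.0636 km)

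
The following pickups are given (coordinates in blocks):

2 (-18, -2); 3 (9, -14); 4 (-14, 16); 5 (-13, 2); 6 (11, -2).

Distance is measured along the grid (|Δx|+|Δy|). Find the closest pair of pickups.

Pairwise distances:
2–5: 9 blocks
3–6: 14 blocks
4–5: 15 blocks
2–4: 22 blocks
5–6: 28 blocks
2–6: 29 blocks
3–5: 38 blocks
2–3: 39 blocks
4–6: 43 blocks
3–4: 53 blocks
Closest pair: 2–5 at 9 blocks.

2 and 5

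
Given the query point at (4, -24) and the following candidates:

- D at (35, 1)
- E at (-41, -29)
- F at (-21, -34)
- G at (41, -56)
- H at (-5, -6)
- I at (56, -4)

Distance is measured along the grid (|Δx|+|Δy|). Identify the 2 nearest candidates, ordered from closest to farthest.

Distances from (4, -24):
D: |31| + |25| = 31 + 25 = 56
E: |-45| + |-5| = 45 + 5 = 50
F: |-25| + |-10| = 25 + 10 = 35
G: |37| + |-32| = 37 + 32 = 69
H: |-9| + |18| = 9 + 18 = 27
I: |52| + |20| = 52 + 20 = 72
Sorted: H (27) < F (35) < E (50) < D (56) < …

H, F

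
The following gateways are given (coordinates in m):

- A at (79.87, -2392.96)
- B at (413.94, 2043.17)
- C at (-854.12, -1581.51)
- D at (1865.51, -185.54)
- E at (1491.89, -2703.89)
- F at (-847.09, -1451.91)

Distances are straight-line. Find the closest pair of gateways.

C and F

Pairwise distances:
A–B: 4448.69 m
A–C: 1237.25 m
A–D: 2839.23 m
A–E: 1445.85 m
A–F: 1320.92 m
B–C: 3840.09 m
B–D: 2659.74 m
B–E: 4867.91 m
B–F: 3715.61 m
C–D: 3056.98 m
C–E: 2600.67 m
C–F: 129.79 m
D–E: 2545.91 m
D–F: 2993.64 m
E–F: 2652.98 m
Closest pair: C–F at 129.79 m.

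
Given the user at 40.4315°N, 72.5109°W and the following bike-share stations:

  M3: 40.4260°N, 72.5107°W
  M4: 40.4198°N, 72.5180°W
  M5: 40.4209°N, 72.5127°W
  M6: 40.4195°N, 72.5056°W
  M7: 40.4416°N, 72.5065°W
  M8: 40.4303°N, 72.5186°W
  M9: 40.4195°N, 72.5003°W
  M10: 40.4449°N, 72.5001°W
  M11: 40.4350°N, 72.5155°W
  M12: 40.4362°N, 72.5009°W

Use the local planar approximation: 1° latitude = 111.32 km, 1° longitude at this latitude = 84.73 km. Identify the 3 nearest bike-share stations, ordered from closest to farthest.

M11, M3, M8

Distances from 40.4315°N, 72.5109°W:
M3: √((-0.0055·111.32)² + (0.0002·84.73)²) = √(0.374862 + 0.000287) = 0.6125 km
M4: √((-0.0117·111.32)² + (-0.0071·84.73)²) = √(1.696360 + 0.361902) = 1.4347 km
M5: √((-0.0106·111.32)² + (-0.0018·84.73)²) = √(1.392381 + 0.023261) = 1.1898 km
M6: √((-0.0120·111.32)² + (0.0053·84.73)²) = √(1.784469 + 0.201663) = 1.4093 km
M7: √((0.0101·111.32)² + (0.0044·84.73)²) = √(1.264122 + 0.138989) = 1.1845 km
M8: √((-0.0012·111.32)² + (-0.0077·84.73)²) = √(0.017845 + 0.425653) = 0.6660 km
M9: √((-0.0120·111.32)² + (0.0106·84.73)²) = √(1.784469 + 0.806652) = 1.6097 km
M10: √((0.0134·111.32)² + (0.0108·84.73)²) = √(2.225133 + 0.837379) = 1.7500 km
M11: √((0.0035·111.32)² + (-0.0046·84.73)²) = √(0.151804 + 0.151911) = 0.5511 km
M12: √((0.0047·111.32)² + (0.0100·84.73)²) = √(0.273742 + 0.717917) = 0.9958 km
Sorted: M11 (0.5511 km) < M3 (0.6125 km) < M8 (0.6660 km) < M12 (0.9958 km) < M7 (1.1845 km) < …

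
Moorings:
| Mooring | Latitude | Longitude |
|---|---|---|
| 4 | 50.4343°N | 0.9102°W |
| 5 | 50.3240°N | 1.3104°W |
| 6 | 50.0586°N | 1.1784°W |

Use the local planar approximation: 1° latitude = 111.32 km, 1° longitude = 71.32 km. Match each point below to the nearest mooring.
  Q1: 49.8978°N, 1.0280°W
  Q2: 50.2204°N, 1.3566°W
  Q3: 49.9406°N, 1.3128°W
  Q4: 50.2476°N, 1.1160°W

Q1 at 49.8978°N, 1.0280°W:
  4: 60.3112 km
  5: 51.5426 km
  6: 20.8681 km
  → nearest: 6 (20.8681 km)
Q2 at 50.2204°N, 1.3566°W:
  4: 39.7566 km
  5: 11.9942 km
  6: 22.0441 km
  → nearest: 5 (11.9942 km)
Q3 at 49.9406°N, 1.3128°W:
  4: 62.0074 km
  5: 42.6804 km
  6: 16.2612 km
  → nearest: 6 (16.2612 km)
Q4 at 50.2476°N, 1.1160°W:
  4: 25.4438 km
  5: 16.2653 km
  6: 21.5050 km
  → nearest: 5 (16.2653 km)

Q1→6; Q2→5; Q3→6; Q4→5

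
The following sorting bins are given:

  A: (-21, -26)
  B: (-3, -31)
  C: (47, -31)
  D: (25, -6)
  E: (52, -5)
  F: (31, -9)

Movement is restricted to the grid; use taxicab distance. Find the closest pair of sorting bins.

Pairwise distances:
D–F: |6| + |-3| = 6 + 3 = 9
A–B: |18| + |-5| = 18 + 5 = 23
E–F: |-21| + |-4| = 21 + 4 = 25
D–E: |27| + |1| = 27 + 1 = 28
C–E: |5| + |26| = 5 + 26 = 31
C–F: |-16| + |22| = 16 + 22 = 38
C–D: |-22| + |25| = 22 + 25 = 47
B–C: |50| + |0| = 50 + 0 = 50
B–D: |28| + |25| = 28 + 25 = 53
B–F: |34| + |22| = 34 + 22 = 56
A–D: |46| + |20| = 46 + 20 = 66
A–F: |52| + |17| = 52 + 17 = 69
A–C: |68| + |-5| = 68 + 5 = 73
B–E: |55| + |26| = 55 + 26 = 81
A–E: |73| + |21| = 73 + 21 = 94
Closest pair: D–F at 9.

D and F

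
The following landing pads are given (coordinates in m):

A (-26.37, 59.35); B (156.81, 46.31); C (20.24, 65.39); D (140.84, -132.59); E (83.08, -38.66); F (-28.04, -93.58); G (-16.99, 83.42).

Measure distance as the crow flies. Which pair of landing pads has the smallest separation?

Pairwise distances:
A–G: √((9.38)² + (24.07)²) = √(87.98440 + 579.36490) = 25.833 m
C–G: √((-37.23)² + (18.03)²) = √(1386.07290 + 325.08090) = 41.366 m
A–C: √((46.61)² + (6.04)²) = √(2172.49210 + 36.48160) = 47.000 m
D–E: √((-57.76)² + (93.93)²) = √(3336.21760 + 8822.84490) = 110.268 m
B–E: √((-73.73)² + (-84.97)²) = √(5436.11290 + 7219.90090) = 112.499 m
C–E: √((62.84)² + (-104.05)²) = √(3948.86560 + 10826.40250) = 121.554 m
E–F: √((-111.12)² + (-54.92)²) = √(12347.65440 + 3016.20640) = 123.951 m
B–C: √((-136.57)² + (19.08)²) = √(18651.36490 + 364.04640) = 137.896 m
A–E: √((109.45)² + (-98.01)²) = √(11979.30250 + 9605.96010) = 146.919 m
A–F: √((-1.67)² + (-152.93)²) = √(2.78890 + 23387.58490) = 152.939 m
E–G: √((-100.07)² + (122.08)²) = √(10014.00490 + 14903.52640) = 157.853 m
C–F: √((-48.28)² + (-158.97)²) = √(2330.95840 + 25271.46090) = 166.140 m
D–F: √((-168.88)² + (39.01)²) = √(28520.45440 + 1521.78010) = 173.327 m
F–G: √((11.05)² + (177.00)²) = √(122.10250 + 31329.00000) = 177.345 m
B–G: √((-173.80)² + (37.11)²) = √(30206.44000 + 1377.15210) = 177.718 m
B–D: √((-15.97)² + (-178.90)²) = √(255.04090 + 32005.21000) = 179.611 m
A–B: √((183.18)² + (-13.04)²) = √(33554.91240 + 170.04160) = 183.644 m
B–F: √((-184.85)² + (-139.89)²) = √(34169.52250 + 19569.21210) = 231.816 m
C–D: √((120.60)² + (-197.98)²) = √(14544.36000 + 39196.08040) = 231.820 m
A–D: √((167.21)² + (-191.94)²) = √(27959.18410 + 36840.96360) = 254.559 m
D–G: √((-157.83)² + (216.01)²) = √(24910.30890 + 46660.32010) = 267.527 m
Closest pair: A–G at 25.833 m.

A and G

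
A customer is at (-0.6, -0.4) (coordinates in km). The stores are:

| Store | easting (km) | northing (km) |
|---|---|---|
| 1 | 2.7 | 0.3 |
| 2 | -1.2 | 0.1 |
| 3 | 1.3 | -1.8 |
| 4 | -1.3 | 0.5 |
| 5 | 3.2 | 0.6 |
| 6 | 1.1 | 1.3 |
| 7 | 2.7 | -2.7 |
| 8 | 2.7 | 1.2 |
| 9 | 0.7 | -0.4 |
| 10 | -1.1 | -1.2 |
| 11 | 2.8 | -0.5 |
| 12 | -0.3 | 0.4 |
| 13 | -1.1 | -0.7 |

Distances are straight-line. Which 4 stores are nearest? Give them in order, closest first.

13, 2, 12, 10

Distances from (-0.6, -0.4):
1: √((3.3)² + (0.7)²) = √(10.8900 + 0.4900) = 3.37 km
2: √((-0.6)² + (0.5)²) = √(0.3600 + 0.2500) = 0.78 km
3: √((1.9)² + (-1.4)²) = √(3.6100 + 1.9600) = 2.36 km
4: √((-0.7)² + (0.9)²) = √(0.4900 + 0.8100) = 1.14 km
5: √((3.8)² + (1.0)²) = √(14.4400 + 1.0000) = 3.93 km
6: √((1.7)² + (1.7)²) = √(2.8900 + 2.8900) = 2.40 km
7: √((3.3)² + (-2.3)²) = √(10.8900 + 5.2900) = 4.02 km
8: √((3.3)² + (1.6)²) = √(10.8900 + 2.5600) = 3.67 km
9: √((1.3)² + (0.0)²) = √(1.6900 + 0.0000) = 1.30 km
10: √((-0.5)² + (-0.8)²) = √(0.2500 + 0.6400) = 0.94 km
11: √((3.4)² + (-0.1)²) = √(11.5600 + 0.0100) = 3.40 km
12: √((0.3)² + (0.8)²) = √(0.0900 + 0.6400) = 0.85 km
13: √((-0.5)² + (-0.3)²) = √(0.2500 + 0.0900) = 0.58 km
Sorted: 13 (0.58 km) < 2 (0.78 km) < 12 (0.85 km) < 10 (0.94 km) < 4 (1.14 km) < 9 (1.30 km) < …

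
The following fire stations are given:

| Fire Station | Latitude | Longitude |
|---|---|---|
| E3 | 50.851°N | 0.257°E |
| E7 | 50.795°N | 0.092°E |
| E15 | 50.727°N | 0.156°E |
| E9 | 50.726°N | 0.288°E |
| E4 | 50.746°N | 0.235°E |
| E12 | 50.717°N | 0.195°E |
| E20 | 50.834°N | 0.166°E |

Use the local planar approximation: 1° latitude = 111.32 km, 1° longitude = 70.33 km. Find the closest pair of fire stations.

E15 and E12

Pairwise distances:
E3–E7: 13.173 km
E3–E15: 15.524 km
E3–E9: 14.085 km
E3–E4: 11.791 km
E3–E12: 15.541 km
E3–E20: 6.674 km
E7–E15: 8.807 km
E7–E9: 15.780 km
E7–E4: 11.441 km
E7–E12: 11.308 km
E7–E20: 6.777 km
E15–E9: 9.284 km
E15–E4: 5.945 km
E15–E12: 2.960 km
E15–E20: 11.932 km
E9–E4: 4.342 km
E9–E12: 6.617 km
E9–E20: 14.770 km
E4–E12: 4.282 km
E4–E20: 10.932 km
E12–E20: 13.183 km
Closest pair: E15–E12 at 2.960 km.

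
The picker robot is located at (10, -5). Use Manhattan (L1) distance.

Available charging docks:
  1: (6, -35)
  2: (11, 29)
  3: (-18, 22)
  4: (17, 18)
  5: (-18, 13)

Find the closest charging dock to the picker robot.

Distances from (10, -5):
1: |-4| + |-30| = 4 + 30 = 34
2: |1| + |34| = 1 + 34 = 35
3: |-28| + |27| = 28 + 27 = 55
4: |7| + |23| = 7 + 23 = 30
5: |-28| + |18| = 28 + 18 = 46
Minimum: 4 at 30.

4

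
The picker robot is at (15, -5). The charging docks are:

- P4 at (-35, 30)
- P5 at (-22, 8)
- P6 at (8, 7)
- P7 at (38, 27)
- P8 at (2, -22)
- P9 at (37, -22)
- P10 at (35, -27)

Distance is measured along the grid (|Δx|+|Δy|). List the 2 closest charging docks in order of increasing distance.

P6, P8

Distances from (15, -5):
P4: |-50| + |35| = 50 + 35 = 85
P5: |-37| + |13| = 37 + 13 = 50
P6: |-7| + |12| = 7 + 12 = 19
P7: |23| + |32| = 23 + 32 = 55
P8: |-13| + |-17| = 13 + 17 = 30
P9: |22| + |-17| = 22 + 17 = 39
P10: |20| + |-22| = 20 + 22 = 42
Sorted: P6 (19) < P8 (30) < P9 (39) < P10 (42) < …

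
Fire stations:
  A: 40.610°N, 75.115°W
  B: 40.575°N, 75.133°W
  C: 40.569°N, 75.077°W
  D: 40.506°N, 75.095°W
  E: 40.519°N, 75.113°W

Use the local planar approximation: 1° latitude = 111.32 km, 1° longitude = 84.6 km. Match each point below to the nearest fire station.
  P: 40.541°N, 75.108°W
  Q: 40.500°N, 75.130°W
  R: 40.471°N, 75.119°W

P at 40.541°N, 75.108°W:
  A: √((0.069·111.32)² + (-0.007·84.6)²) = √(58.99899 + 0.35070) = 7.704 km
  B: √((0.034·111.32)² + (-0.025·84.6)²) = √(14.32532 + 4.47322) = 4.336 km
  C: √((0.028·111.32)² + (0.031·84.6)²) = √(9.71544 + 6.87803) = 4.074 km
  D: √((-0.035·111.32)² + (0.013·84.6)²) = √(15.18037 + 1.20956) = 4.048 km
  E: √((-0.022·111.32)² + (-0.005·84.6)²) = √(5.99780 + 0.17893) = 2.485 km
  → nearest: E (2.485 km)
Q at 40.500°N, 75.130°W:
  A: √((0.110·111.32)² + (0.015·84.6)²) = √(149.94492 + 1.61036) = 12.311 km
  B: √((0.075·111.32)² + (-0.003·84.6)²) = √(69.70580 + 0.06441) = 8.353 km
  C: √((0.069·111.32)² + (0.053·84.6)²) = √(58.99899 + 20.10446) = 8.894 km
  D: √((0.006·111.32)² + (0.035·84.6)²) = √(0.44612 + 8.76752) = 3.035 km
  E: √((0.019·111.32)² + (0.017·84.6)²) = √(4.47356 + 2.06842) = 2.558 km
  → nearest: E (2.558 km)
R at 40.471°N, 75.119°W:
  A: √((0.139·111.32)² + (0.004·84.6)²) = √(239.42858 + 0.11451) = 15.477 km
  B: √((0.104·111.32)² + (-0.014·84.6)²) = √(134.03341 + 1.40280) = 11.638 km
  C: √((0.098·111.32)² + (0.042·84.6)²) = √(119.01414 + 12.62523) = 11.473 km
  D: √((0.035·111.32)² + (0.024·84.6)²) = √(15.18037 + 4.12252) = 4.394 km
  E: √((0.048·111.32)² + (0.006·84.6)²) = √(28.55150 + 0.25766) = 5.367 km
  → nearest: D (4.394 km)

P→E; Q→E; R→D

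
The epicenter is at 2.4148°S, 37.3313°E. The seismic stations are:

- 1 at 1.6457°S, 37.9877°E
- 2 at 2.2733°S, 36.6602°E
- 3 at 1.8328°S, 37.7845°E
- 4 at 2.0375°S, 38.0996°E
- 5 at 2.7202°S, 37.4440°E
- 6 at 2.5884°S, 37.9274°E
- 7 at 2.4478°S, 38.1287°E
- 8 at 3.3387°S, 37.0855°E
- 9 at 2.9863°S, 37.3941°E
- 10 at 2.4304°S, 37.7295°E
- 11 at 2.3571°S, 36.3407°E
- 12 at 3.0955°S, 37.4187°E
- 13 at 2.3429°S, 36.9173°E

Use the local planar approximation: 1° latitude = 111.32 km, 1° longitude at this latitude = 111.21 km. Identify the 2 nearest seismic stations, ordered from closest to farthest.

Distances from 2.4148°S, 37.3313°E:
1: 112.5117 km
2: 76.2772 km
3: 82.0836 km
4: 95.2078 km
5: 36.2338 km
6: 69.0516 km
7: 88.7549 km
8: 106.4192 km
9: 64.0016 km
10: 44.3179 km
11: 110.3517 km
12: 76.3964 km
13: 46.7315 km
Sorted: 5 (36.2338 km) < 10 (44.3179 km) < 13 (46.7315 km) < 9 (64.0016 km) < …

5, 10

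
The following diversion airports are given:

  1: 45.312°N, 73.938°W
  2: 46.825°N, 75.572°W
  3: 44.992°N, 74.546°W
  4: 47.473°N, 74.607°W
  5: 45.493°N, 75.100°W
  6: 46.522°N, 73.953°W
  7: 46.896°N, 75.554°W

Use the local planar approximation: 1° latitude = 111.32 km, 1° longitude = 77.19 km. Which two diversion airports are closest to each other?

2 and 7

Pairwise distances:
1–2: 210.419 km
1–3: 58.920 km
1–4: 246.043 km
1–5: 91.930 km
1–6: 134.702 km
1–7: 215.992 km
2–3: 218.880 km
2–4: 103.692 km
2–5: 152.689 km
2–6: 129.443 km
2–7: 8.025 km
3–4: 276.225 km
3–5: 70.279 km
3–6: 176.363 km
3–7: 225.784 km
4–5: 223.675 km
4–6: 117.286 km
4–7: 97.310 km
5–6: 144.776 km
5–7: 160.065 km
6–7: 130.406 km
Closest pair: 2–7 at 8.025 km.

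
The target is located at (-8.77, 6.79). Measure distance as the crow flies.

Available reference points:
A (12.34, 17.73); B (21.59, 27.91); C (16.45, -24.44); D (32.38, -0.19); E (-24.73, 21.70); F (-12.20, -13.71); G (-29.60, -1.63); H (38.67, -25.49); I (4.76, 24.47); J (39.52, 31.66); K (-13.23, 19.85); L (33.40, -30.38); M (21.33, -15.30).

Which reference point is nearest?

K

Distances from (-8.77, 6.79):
A: √((21.11)² + (10.94)²) = √(445.6321 + 119.6836) = 23.78
B: √((30.36)² + (21.12)²) = √(921.7296 + 446.0544) = 36.98
C: √((25.22)² + (-31.23)²) = √(636.0484 + 975.3129) = 40.14
D: √((41.15)² + (-6.98)²) = √(1693.3225 + 48.7204) = 41.74
E: √((-15.96)² + (14.91)²) = √(254.7216 + 222.3081) = 21.84
F: √((-3.43)² + (-20.50)²) = √(11.7649 + 420.2500) = 20.78
G: √((-20.83)² + (-8.42)²) = √(433.8889 + 70.8964) = 22.47
H: √((47.44)² + (-32.28)²) = √(2250.5536 + 1041.9984) = 57.38
I: √((13.53)² + (17.68)²) = √(183.0609 + 312.5824) = 22.26
J: √((48.29)² + (24.87)²) = √(2331.9241 + 618.5169) = 54.32
K: √((-4.46)² + (13.06)²) = √(19.8916 + 170.5636) = 13.80
L: √((42.17)² + (-37.17)²) = √(1778.3089 + 1381.6089) = 56.21
M: √((30.10)² + (-22.09)²) = √(906.0100 + 487.9681) = 37.34
Minimum: K at 13.80.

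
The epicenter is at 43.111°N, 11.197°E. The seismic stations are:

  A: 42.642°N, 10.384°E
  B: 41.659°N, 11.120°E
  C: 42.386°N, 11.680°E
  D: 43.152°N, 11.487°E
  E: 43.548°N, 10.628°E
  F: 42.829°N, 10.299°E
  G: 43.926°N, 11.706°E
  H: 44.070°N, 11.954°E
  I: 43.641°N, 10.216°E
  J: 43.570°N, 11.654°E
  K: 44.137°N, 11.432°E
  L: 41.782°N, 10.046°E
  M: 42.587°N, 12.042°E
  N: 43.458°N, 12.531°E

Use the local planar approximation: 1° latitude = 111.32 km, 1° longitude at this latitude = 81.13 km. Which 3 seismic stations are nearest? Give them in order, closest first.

Distances from 43.111°N, 11.197°E:
A: √((-0.469·111.32)² + (-0.813·81.13)²) = √(2725.78803 + 4350.54879) = 84.121 km
B: √((-1.452·111.32)² + (-0.077·81.13)²) = √(26126.40339 + 39.02513) = 161.757 km
C: √((-0.725·111.32)² + (0.483·81.13)²) = √(6513.61985 + 1535.52614) = 89.717 km
D: √((0.041·111.32)² + (0.290·81.13)²) = √(20.83119 + 553.55267) = 23.966 km
E: √((0.437·111.32)² + (-0.569·81.13)²) = √(2366.51504 + 2131.01980) = 67.064 km
F: √((-0.282·111.32)² + (-0.898·81.13)²) = √(985.47273 + 5307.81314) = 79.330 km
G: √((0.815·111.32)² + (0.509·81.13)²) = √(8231.17079 + 1705.29107) = 99.682 km
H: √((0.959·111.32)² + (0.757·81.13)²) = √(11396.81791 + 3771.85259) = 123.161 km
I: √((0.530·111.32)² + (-0.981·81.13)²) = √(3480.95280 + 6334.33411) = 99.072 km
J: √((0.459·111.32)² + (0.457·81.13)²) = √(2610.78895 + 1374.66018) = 63.130 km
K: √((1.026·111.32)² + (0.235·81.13)²) = √(13044.91089 + 363.49520) = 115.795 km
L: √((-1.329·111.32)² + (-1.151·81.13)²) = √(21887.50998 + 8719.94206) = 174.950 km
M: √((-0.524·111.32)² + (0.845·81.13)²) = √(3402.58489 + 4699.76746) = 90.013 km
N: √((0.347·111.32)² + (1.334·81.13)²) = √(1492.12547 + 11713.17444) = 114.914 km
Sorted: D (23.966 km) < J (63.130 km) < E (67.064 km) < F (79.330 km) < A (84.121 km) < …

D, J, E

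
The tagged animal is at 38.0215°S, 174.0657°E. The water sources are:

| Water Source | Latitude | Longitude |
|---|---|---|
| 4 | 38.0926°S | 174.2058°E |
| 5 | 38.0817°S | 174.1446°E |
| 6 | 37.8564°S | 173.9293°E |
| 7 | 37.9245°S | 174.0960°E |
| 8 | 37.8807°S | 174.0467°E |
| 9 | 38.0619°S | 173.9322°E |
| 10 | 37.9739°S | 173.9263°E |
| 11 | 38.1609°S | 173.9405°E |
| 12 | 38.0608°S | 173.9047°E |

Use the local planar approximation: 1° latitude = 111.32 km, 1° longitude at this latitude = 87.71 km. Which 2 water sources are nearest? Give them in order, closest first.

Distances from 38.0215°S, 174.0657°E:
4: 14.6166 km
5: 9.6333 km
6: 21.9297 km
7: 11.1203 km
8: 15.7622 km
9: 12.5433 km
10: 13.3256 km
11: 19.0105 km
12: 14.7835 km
Sorted: 5 (9.6333 km) < 7 (11.1203 km) < 9 (12.5433 km) < 10 (13.3256 km) < …

5, 7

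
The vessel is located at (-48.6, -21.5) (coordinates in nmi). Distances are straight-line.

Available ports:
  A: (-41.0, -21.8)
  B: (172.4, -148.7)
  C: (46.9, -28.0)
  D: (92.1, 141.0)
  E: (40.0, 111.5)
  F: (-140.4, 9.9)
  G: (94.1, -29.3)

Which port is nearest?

A

Distances from (-48.6, -21.5):
A: √((7.6)² + (-0.3)²) = √(57.760 + 0.090) = 7.6 nmi
B: √((221.0)² + (-127.2)²) = √(48841.000 + 16179.840) = 255.0 nmi
C: √((95.5)² + (-6.5)²) = √(9120.250 + 42.250) = 95.7 nmi
D: √((140.7)² + (162.5)²) = √(19796.490 + 26406.250) = 214.9 nmi
E: √((88.6)² + (133.0)²) = √(7849.960 + 17689.000) = 159.8 nmi
F: √((-91.8)² + (31.4)²) = √(8427.240 + 985.960) = 97.0 nmi
G: √((142.7)² + (-7.8)²) = √(20363.290 + 60.840) = 142.9 nmi
Minimum: A at 7.6 nmi.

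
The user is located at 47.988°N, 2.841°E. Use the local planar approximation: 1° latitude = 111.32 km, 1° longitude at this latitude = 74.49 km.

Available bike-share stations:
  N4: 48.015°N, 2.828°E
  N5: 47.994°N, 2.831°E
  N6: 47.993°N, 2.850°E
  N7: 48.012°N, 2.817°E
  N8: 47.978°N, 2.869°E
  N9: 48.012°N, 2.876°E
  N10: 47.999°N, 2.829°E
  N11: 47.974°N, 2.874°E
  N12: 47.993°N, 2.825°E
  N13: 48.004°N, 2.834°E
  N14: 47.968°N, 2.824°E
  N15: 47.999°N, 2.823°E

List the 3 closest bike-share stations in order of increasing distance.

Distances from 47.988°N, 2.841°E:
N4: √((0.027·111.32)² + (-0.013·74.49)²) = √(9.03387 + 0.93774) = 3.158 km
N5: √((0.006·111.32)² + (-0.010·74.49)²) = √(0.44612 + 0.55488) = 1.000 km
N6: √((0.005·111.32)² + (0.009·74.49)²) = √(0.30980 + 0.44945) = 0.871 km
N7: √((0.024·111.32)² + (-0.024·74.49)²) = √(7.13787 + 3.19609) = 3.215 km
N8: √((-0.010·111.32)² + (0.028·74.49)²) = √(1.23921 + 4.35023) = 2.364 km
N9: √((0.024·111.32)² + (0.035·74.49)²) = √(7.13787 + 6.79723) = 3.733 km
N10: √((0.011·111.32)² + (-0.012·74.49)²) = √(1.49945 + 0.79902) = 1.516 km
N11: √((-0.014·111.32)² + (0.033·74.49)²) = √(2.42886 + 6.04260) = 2.911 km
N12: √((0.005·111.32)² + (-0.016·74.49)²) = √(0.30980 + 1.42048) = 1.315 km
N13: √((0.016·111.32)² + (-0.007·74.49)²) = √(3.17239 + 0.27189) = 1.856 km
N14: √((-0.020·111.32)² + (-0.017·74.49)²) = √(4.95686 + 1.60359) = 2.561 km
N15: √((0.011·111.32)² + (-0.018·74.49)²) = √(1.49945 + 1.79780) = 1.816 km
Sorted: N6 (0.871 km) < N5 (1.000 km) < N12 (1.315 km) < N10 (1.516 km) < N15 (1.816 km) < …

N6, N5, N12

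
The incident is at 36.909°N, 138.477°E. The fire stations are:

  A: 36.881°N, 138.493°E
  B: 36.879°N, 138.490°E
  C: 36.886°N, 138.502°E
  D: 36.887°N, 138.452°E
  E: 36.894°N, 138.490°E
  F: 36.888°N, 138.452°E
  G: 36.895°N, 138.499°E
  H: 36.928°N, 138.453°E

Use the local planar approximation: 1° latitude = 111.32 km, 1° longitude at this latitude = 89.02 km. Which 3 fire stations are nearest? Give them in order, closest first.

Distances from 36.909°N, 138.477°E:
A: √((-0.028·111.32)² + (0.016·89.02)²) = √(9.71544 + 2.02869) = 3.427 km
B: √((-0.030·111.32)² + (0.013·89.02)²) = √(11.15293 + 1.33925) = 3.534 km
C: √((-0.023·111.32)² + (0.025·89.02)²) = √(6.55544 + 4.95285) = 3.392 km
D: √((-0.022·111.32)² + (-0.025·89.02)²) = √(5.99780 + 4.95285) = 3.309 km
E: √((-0.015·111.32)² + (0.013·89.02)²) = √(2.78823 + 1.33925) = 2.032 km
F: √((-0.021·111.32)² + (-0.025·89.02)²) = √(5.46493 + 4.95285) = 3.228 km
G: √((-0.014·111.32)² + (0.022·89.02)²) = √(2.42886 + 3.83549) = 2.503 km
H: √((0.019·111.32)² + (-0.024·89.02)²) = √(4.47356 + 4.56455) = 3.006 km
Sorted: E (2.032 km) < G (2.503 km) < H (3.006 km) < F (3.228 km) < D (3.309 km) < …

E, G, H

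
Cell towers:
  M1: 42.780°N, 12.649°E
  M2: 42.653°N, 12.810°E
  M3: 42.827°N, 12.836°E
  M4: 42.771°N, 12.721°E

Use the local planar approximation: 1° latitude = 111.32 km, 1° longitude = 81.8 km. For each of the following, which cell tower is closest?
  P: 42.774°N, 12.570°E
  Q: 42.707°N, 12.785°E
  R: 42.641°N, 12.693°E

P at 42.774°N, 12.570°E:
  M1: 6.497 km
  M2: 23.809 km
  M3: 22.545 km
  M4: 12.356 km
  → nearest: M1 (6.497 km)
Q at 42.707°N, 12.785°E:
  M1: 13.777 km
  M2: 6.350 km
  M3: 13.995 km
  M4: 8.841 km
  → nearest: M2 (6.350 km)
R at 42.641°N, 12.693°E:
  M1: 15.887 km
  M2: 9.663 km
  M3: 23.781 km
  M4: 14.652 km
  → nearest: M2 (9.663 km)

P→M1; Q→M2; R→M2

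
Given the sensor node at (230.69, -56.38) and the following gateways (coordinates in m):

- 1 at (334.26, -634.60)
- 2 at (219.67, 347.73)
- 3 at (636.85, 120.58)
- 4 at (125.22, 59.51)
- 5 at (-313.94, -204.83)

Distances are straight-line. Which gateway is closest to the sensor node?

Distances from (230.69, -56.38):
1: √((103.57)² + (-578.22)²) = √(10726.7449 + 334338.3684) = 587.42 m
2: √((-11.02)² + (404.11)²) = √(121.4404 + 163304.8921) = 404.26 m
3: √((406.16)² + (176.96)²) = √(164965.9456 + 31314.8416) = 443.04 m
4: √((-105.47)² + (115.89)²) = √(11123.9209 + 13430.4921) = 156.70 m
5: √((-544.63)² + (-148.45)²) = √(296621.8369 + 22037.4025) = 564.50 m
Minimum: 4 at 156.70 m.

4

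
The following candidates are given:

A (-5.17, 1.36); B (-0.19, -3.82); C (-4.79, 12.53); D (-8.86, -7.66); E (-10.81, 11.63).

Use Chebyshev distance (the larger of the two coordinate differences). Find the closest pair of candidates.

A and B

Pairwise distances:
A–B: max(|4.98|, |-5.18|) = 5.18
A–C: max(|0.38|, |11.17|) = 11.17
A–D: max(|-3.69|, |-9.02|) = 9.02
A–E: max(|-5.64|, |10.27|) = 10.27
B–C: max(|-4.60|, |16.35|) = 16.35
B–D: max(|-8.67|, |-3.84|) = 8.67
B–E: max(|-10.62|, |15.45|) = 15.45
C–D: max(|-4.07|, |-20.19|) = 20.19
C–E: max(|-6.02|, |-0.90|) = 6.02
D–E: max(|-1.95|, |19.29|) = 19.29
Closest pair: A–B at 5.18.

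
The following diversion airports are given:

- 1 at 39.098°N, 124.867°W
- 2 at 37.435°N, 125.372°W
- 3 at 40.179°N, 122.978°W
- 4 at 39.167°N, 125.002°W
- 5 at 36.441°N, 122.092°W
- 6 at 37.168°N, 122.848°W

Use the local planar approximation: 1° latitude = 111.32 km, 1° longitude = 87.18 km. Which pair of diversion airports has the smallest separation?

Pairwise distances:
1–2: 190.288 km
1–3: 203.964 km
1–4: 14.054 km
1–5: 382.115 km
1–6: 277.743 km
2–3: 369.955 km
2–4: 195.486 km
2–5: 306.613 km
2–6: 222.041 km
3–4: 209.348 km
3–5: 423.222 km
3–6: 335.376 km
4–5: 395.534 km
4–6: 291.174 km
5–6: 104.372 km
Closest pair: 1–4 at 14.054 km.

1 and 4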